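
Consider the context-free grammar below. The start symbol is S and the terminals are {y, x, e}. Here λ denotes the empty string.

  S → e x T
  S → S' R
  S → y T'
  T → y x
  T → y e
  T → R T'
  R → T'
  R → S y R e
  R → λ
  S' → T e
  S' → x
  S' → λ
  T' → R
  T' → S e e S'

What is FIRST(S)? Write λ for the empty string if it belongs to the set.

{λ, e, x, y}

FIRST(S): from S→e x T we get {e}; from S→S' R we get {λ, e, x, y}; from S→y T' we get {y}. So FIRST(S) = {λ, e, x, y}.
FIRST(T): from T→y x we get {y}; from T→y e we get {y}; from T→R T' we get {λ, e, x, y}. So FIRST(T) = {λ, e, x, y}.
FIRST(S'): from S'→T e we get {e, x, y}; from S'→x we get {x}; from S'→λ we get {λ}. So FIRST(S') = {λ, e, x, y}.
FIRST(R): from R→T' we get {λ, e, x, y}; from R→S y R e we get {e, x, y}; from R→λ we get {λ}. So FIRST(R) = {λ, e, x, y}.
FIRST(T'): from T'→R we get {λ, e, x, y}; from T'→S e e S' we get {e, x, y}. So FIRST(T') = {λ, e, x, y}.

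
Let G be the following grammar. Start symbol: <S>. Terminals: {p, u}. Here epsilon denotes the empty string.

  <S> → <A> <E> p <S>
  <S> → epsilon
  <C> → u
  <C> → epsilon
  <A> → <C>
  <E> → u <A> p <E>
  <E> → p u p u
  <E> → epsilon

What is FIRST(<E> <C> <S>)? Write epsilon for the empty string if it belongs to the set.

FIRST(<C>): from <C>→u we get {u}; from <C>→epsilon we get {epsilon}. So FIRST(<C>) = {epsilon, u}.
FIRST(<E>): from <E>→u <A> p <E> we get {u}; from <E>→p u p u we get {p}; from <E>→epsilon we get {epsilon}. So FIRST(<E>) = {epsilon, p, u}.
FIRST(<A>): from <A>→<C> we get {epsilon, u}. So FIRST(<A>) = {epsilon, u}.
FIRST(<S>): from <S>→<A> <E> p <S> we get {p, u}; from <S>→epsilon we get {epsilon}. So FIRST(<S>) = {epsilon, p, u}.
FIRST(<E> <C> <S>): take FIRST of each symbol in turn, carrying on past any symbol whose FIRST contains epsilon; result {epsilon, p, u}.

{epsilon, p, u}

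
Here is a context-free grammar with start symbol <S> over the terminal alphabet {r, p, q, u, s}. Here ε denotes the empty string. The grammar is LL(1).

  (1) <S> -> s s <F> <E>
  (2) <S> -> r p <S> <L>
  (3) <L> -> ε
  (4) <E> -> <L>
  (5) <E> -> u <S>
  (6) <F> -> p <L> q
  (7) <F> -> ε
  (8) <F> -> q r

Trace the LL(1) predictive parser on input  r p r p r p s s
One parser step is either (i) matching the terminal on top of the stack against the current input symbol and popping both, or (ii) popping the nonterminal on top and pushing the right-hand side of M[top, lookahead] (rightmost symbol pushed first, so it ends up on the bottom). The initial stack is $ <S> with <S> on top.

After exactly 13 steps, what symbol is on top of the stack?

step 1: stack=$ <S>  input=r p r p r p s s $  — expand <S> -> r p <S> <L>
step 2: stack=$ <L> <S> p r  input=r p r p r p s s $  — match r
step 3: stack=$ <L> <S> p  input=p r p r p s s $  — match p
step 4: stack=$ <L> <S>  input=r p r p s s $  — expand <S> -> r p <S> <L>
step 5: stack=$ <L> <L> <S> p r  input=r p r p s s $  — match r
step 6: stack=$ <L> <L> <S> p  input=p r p s s $  — match p
step 7: stack=$ <L> <L> <S>  input=r p s s $  — expand <S> -> r p <S> <L>
step 8: stack=$ <L> <L> <L> <S> p r  input=r p s s $  — match r
step 9: stack=$ <L> <L> <L> <S> p  input=p s s $  — match p
step 10: stack=$ <L> <L> <L> <S>  input=s s $  — expand <S> -> s s <F> <E>
step 11: stack=$ <L> <L> <L> <E> <F> s s  input=s s $  — match s
step 12: stack=$ <L> <L> <L> <E> <F> s  input=s $  — match s
step 13: stack=$ <L> <L> <L> <E> <F>  input=$  — expand <F> -> ε
Stack after step 13: $ <L> <L> <L> <E> (top = <E>).

<E>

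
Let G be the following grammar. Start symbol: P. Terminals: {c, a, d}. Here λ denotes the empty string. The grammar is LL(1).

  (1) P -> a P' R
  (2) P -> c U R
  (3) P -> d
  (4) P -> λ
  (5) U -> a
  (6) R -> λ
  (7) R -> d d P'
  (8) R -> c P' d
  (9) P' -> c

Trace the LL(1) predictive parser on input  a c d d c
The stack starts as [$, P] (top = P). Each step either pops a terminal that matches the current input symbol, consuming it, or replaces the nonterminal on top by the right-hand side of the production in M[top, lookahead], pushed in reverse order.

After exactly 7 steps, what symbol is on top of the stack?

     Stack     Input        Action
  1  $ P       a c d d c $  expand P -> a P' R
  2  $ R P' a  a c d d c $  match a
  3  $ R P'    c d d c $    expand P' -> c
  4  $ R c     c d d c $    match c
  5  $ R       d d c $      expand R -> d d P'
  6  $ P' d d  d d c $      match d
  7  $ P' d    d c $        match d
Stack after step 7: $ P' (top = P').

P'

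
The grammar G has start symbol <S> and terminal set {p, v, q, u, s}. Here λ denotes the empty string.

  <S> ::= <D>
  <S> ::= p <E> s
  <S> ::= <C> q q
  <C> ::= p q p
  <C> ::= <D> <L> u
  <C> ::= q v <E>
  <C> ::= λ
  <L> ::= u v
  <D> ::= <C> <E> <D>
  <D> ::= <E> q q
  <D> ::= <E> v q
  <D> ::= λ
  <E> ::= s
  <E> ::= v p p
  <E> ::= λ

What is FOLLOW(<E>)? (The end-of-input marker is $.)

{$, p, q, s, u, v}

FIRST(<L>) = {u}
FIRST(<E>) = {λ, s, v}
FIRST(<S>) = {λ, p, q, s, u, v}  (via <D>, <C> q q)
FIRST(<C>) = {λ, p, q, s, u, v}  (via <D> <L> u)
FIRST(<D>) = {λ, p, q, s, u, v}  (via <C> <E> <D>, <E> q q, <E> v q)
FOLLOW(<S>) includes $ since <S> is the start symbol.
FOLLOW(<S>): <S> appears on no right-hand side. Thus FOLLOW(<S>) = {$}.
FOLLOW(<L>): in <C>::=<D> <L> u, <L> is followed by u with FIRST {u}. Thus FOLLOW(<L>) = {u}.
FOLLOW(<D>): in <S>::=<D>, the suffix after <D> is empty, so FOLLOW(<D>) ⊇ FOLLOW(<S>) = {$}; in <C>::=<D> <L> u, <D> is followed by <L> u with FIRST {u}; in <D>::=<C> <E> <D>, the suffix after <D> is empty (adds nothing new). Thus FOLLOW(<D>) = {$, u}.
FOLLOW(<C>): in <S>::=<C> q q, <C> is followed by q q with FIRST {q}; in <D>::=<C> <E> <D>, <C> is followed by <E> <D> with FIRST {λ, p, q, s, u, v}; in <D>::=<C> <E> <D>, the suffix after <C> is nullable, so FOLLOW(<C>) ⊇ FOLLOW(<D>) = {$, u}. Thus FOLLOW(<C>) = {$, p, q, s, u, v}.
FOLLOW(<E>): in <S>::=p <E> s, <E> is followed by s with FIRST {s}; in <C>::=q v <E>, the suffix after <E> is empty, so FOLLOW(<E>) ⊇ FOLLOW(<C>) = {$, p, q, s, u, v}; in <D>::=<C> <E> <D>, <E> is followed by <D> with FIRST {λ, p, q, s, u, v}; in <D>::=<C> <E> <D>, the suffix after <E> is nullable, so FOLLOW(<E>) ⊇ FOLLOW(<D>) = {$, u}; in <D>::=<E> q q, <E> is followed by q q with FIRST {q}; in <D>::=<E> v q, <E> is followed by v q with FIRST {v}. Thus FOLLOW(<E>) = {$, p, q, s, u, v}.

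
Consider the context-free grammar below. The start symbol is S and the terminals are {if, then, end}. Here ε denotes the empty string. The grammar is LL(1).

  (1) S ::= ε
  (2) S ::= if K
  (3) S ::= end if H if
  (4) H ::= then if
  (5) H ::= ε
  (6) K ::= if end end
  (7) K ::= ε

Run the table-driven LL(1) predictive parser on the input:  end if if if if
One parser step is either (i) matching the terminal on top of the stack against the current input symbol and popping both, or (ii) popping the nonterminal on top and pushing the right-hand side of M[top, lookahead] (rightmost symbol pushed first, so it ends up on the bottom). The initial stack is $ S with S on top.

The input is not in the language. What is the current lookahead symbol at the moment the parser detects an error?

step 1: stack=$ S  input=end if if if if $  — expand S ::= end if H if
step 2: stack=$ if H if end  input=end if if if if $  — match end
step 3: stack=$ if H if  input=if if if if $  — match if
step 4: stack=$ if H  input=if if if $  — expand H ::= ε
step 5: stack=$ if  input=if if if $  — match if
step 6: stack=$  input=if if $  — error: stack empty but input remains

if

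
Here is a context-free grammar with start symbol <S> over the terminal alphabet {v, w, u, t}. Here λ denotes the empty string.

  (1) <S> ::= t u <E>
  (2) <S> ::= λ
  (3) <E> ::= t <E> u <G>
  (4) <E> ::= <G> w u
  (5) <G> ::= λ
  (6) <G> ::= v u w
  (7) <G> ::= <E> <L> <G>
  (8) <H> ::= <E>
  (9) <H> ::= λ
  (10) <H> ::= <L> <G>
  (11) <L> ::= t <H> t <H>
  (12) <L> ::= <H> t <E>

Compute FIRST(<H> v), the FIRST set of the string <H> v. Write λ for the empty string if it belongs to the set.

{t, v, w}

FIRST(<S>): from <S>::=t u <E> we get {t}; from <S>::=λ we get {λ}. So FIRST(<S>) = {λ, t}.
FIRST(<E>): from <E>::=t <E> u <G> we get {t}; from <E>::=<G> w u we get {t, v, w}. So FIRST(<E>) = {t, v, w}.
FIRST(<G>): from <G>::=λ we get {λ}; from <G>::=v u w we get {v}; from <G>::=<E> <L> <G> we get {t, v, w}. So FIRST(<G>) = {λ, t, v, w}.
FIRST(<H>): from <H>::=<E> we get {t, v, w}; from <H>::=λ we get {λ}; from <H>::=<L> <G> we get {t, v, w}. So FIRST(<H>) = {λ, t, v, w}.
FIRST(<L>): from <L>::=t <H> t <H> we get {t}; from <L>::=<H> t <E> we get {t, v, w}. So FIRST(<L>) = {t, v, w}.
FIRST(<H> v): take FIRST of each symbol in turn, carrying on past any symbol whose FIRST contains λ; result {t, v, w}.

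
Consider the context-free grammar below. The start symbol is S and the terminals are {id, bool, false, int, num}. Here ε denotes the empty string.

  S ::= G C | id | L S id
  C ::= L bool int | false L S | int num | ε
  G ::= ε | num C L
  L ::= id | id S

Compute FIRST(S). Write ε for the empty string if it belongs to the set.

FIRST(G) = {ε, num}
FIRST(L) = {id}
FIRST(C) = {ε, false, id, int}  (via L bool int)
FIRST(S) = {ε, false, id, int, num}  (via G C, L S id)

{ε, false, id, int, num}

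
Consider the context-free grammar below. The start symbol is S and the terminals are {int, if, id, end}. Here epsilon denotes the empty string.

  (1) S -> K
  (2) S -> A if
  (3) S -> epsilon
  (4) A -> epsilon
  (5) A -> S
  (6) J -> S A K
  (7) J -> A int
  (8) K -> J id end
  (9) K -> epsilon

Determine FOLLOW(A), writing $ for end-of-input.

FIRST(S) = {epsilon, id, if, int}  (via K, A if)
FIRST(A) = {epsilon, id, if, int}  (via S)
FIRST(J) = {epsilon, id, if, int}  (via S A K, A int)
FIRST(K) = {epsilon, id, if, int}  (via J id end)
FOLLOW(S) includes $ since S is the start symbol.
FOLLOW(J): in K->J id end, J is followed by id end with FIRST {id}. Thus FOLLOW(J) = {id}.
FOLLOW(A): in S->A if, A is followed by if with FIRST {if}; in J->S A K, A is followed by K with FIRST {epsilon, id, if, int}; in J->S A K, the suffix after A is nullable, so FOLLOW(A) ⊇ FOLLOW(J) = {id}; in J->A int, A is followed by int with FIRST {int}. Thus FOLLOW(A) = {id, if, int}.
FOLLOW(S): in A->S, the suffix after S is empty, so FOLLOW(S) ⊇ FOLLOW(A) = {id, if, int}; in J->S A K, S is followed by A K with FIRST {epsilon, id, if, int}; in J->S A K, the suffix after S is nullable, so FOLLOW(S) ⊇ FOLLOW(J) = {id}. Thus FOLLOW(S) = {$, id, if, int}.
FOLLOW(K): in S->K, the suffix after K is empty, so FOLLOW(K) ⊇ FOLLOW(S) = {$, id, if, int}; in J->S A K, the suffix after K is empty, so FOLLOW(K) ⊇ FOLLOW(J) = {id}. Thus FOLLOW(K) = {$, id, if, int}.

{id, if, int}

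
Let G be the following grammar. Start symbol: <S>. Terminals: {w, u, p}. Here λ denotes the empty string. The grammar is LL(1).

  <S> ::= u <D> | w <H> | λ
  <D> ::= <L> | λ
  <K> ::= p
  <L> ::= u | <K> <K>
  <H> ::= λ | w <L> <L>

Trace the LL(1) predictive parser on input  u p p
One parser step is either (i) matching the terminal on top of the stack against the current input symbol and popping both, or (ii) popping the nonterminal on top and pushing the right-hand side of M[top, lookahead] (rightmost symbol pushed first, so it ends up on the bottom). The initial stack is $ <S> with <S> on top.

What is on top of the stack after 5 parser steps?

     Stack      Input    Action
  1  $ <S>      u p p $  expand <S> ::= u <D>
  2  $ <D> u    u p p $  match u
  3  $ <D>      p p $    expand <D> ::= <L>
  4  $ <L>      p p $    expand <L> ::= <K> <K>
  5  $ <K> <K>  p p $    expand <K> ::= p
Stack after step 5: $ <K> p (top = p).

p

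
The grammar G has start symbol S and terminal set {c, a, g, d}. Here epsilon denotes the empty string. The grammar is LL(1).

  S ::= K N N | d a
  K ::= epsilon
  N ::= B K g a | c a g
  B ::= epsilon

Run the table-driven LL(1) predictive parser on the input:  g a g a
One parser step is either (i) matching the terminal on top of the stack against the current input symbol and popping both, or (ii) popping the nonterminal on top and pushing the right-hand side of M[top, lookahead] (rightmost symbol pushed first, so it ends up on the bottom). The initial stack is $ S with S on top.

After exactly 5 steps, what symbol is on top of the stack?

g

     Stack        Input      Action
  1  $ S          g a g a $  expand S ::= K N N
  2  $ N N K      g a g a $  expand K ::= epsilon
  3  $ N N        g a g a $  expand N ::= B K g a
  4  $ N a g K B  g a g a $  expand B ::= epsilon
  5  $ N a g K    g a g a $  expand K ::= epsilon
Stack after step 5: $ N a g (top = g).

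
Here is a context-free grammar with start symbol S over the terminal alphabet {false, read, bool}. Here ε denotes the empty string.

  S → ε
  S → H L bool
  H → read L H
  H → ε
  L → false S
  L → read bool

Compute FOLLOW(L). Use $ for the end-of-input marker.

{bool, false, read}

FIRST(H): from H→read L H we get {read}; from H→ε we get {ε}. So FIRST(H) = {ε, read}.
FIRST(L): from L→false S we get {false}; from L→read bool we get {read}. So FIRST(L) = {false, read}.
FIRST(S): from S→ε we get {ε}; from S→H L bool we get {false, read}. So FIRST(S) = {ε, false, read}.
FOLLOW(S) includes $ since S is the start symbol.
FOLLOW(H): in S→H L bool, H is followed by L bool with FIRST {false, read}; in H→read L H, the suffix after H is empty (adds nothing new). Thus FOLLOW(H) = {false, read}.
FOLLOW(L): in S→H L bool, L is followed by bool with FIRST {bool}; in H→read L H, L is followed by H with FIRST {ε, read}; in H→read L H, the suffix after L is nullable, so FOLLOW(L) ⊇ FOLLOW(H) = {false, read}. Thus FOLLOW(L) = {bool, false, read}.
FOLLOW(S): in L→false S, the suffix after S is empty, so FOLLOW(S) ⊇ FOLLOW(L) = {bool, false, read}. Thus FOLLOW(S) = {$, bool, false, read}.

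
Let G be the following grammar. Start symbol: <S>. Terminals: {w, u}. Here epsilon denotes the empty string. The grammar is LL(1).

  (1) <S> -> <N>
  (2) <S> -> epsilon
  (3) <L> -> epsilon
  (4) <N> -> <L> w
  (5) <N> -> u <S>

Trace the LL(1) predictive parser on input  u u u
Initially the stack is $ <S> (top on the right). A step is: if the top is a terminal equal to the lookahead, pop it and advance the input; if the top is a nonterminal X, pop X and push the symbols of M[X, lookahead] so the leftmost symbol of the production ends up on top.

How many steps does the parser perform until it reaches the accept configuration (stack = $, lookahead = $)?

10

      Stack    Input    Action
   1  $ <S>    u u u $  expand <S> -> <N>
   2  $ <N>    u u u $  expand <N> -> u <S>
   3  $ <S> u  u u u $  match u
   4  $ <S>    u u $    expand <S> -> <N>
   5  $ <N>    u u $    expand <N> -> u <S>
   6  $ <S> u  u u $    match u
   7  $ <S>    u $      expand <S> -> <N>
   8  $ <N>    u $      expand <N> -> u <S>
   9  $ <S> u  u $      match u
  10  $ <S>    $        expand <S> -> epsilon
Accept reached after 10 steps.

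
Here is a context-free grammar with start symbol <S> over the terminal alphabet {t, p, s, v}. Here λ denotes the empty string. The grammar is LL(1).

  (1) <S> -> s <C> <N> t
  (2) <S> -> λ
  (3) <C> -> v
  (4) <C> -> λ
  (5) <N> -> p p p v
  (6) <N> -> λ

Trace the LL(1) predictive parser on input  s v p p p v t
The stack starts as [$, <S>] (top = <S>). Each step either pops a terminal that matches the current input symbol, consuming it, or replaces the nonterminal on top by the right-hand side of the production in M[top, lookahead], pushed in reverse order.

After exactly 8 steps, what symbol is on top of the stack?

step 1: stack=$ <S>  input=s v p p p v t $  — expand <S> -> s <C> <N> t
step 2: stack=$ t <N> <C> s  input=s v p p p v t $  — match s
step 3: stack=$ t <N> <C>  input=v p p p v t $  — expand <C> -> v
step 4: stack=$ t <N> v  input=v p p p v t $  — match v
step 5: stack=$ t <N>  input=p p p v t $  — expand <N> -> p p p v
step 6: stack=$ t v p p p  input=p p p v t $  — match p
step 7: stack=$ t v p p  input=p p v t $  — match p
step 8: stack=$ t v p  input=p v t $  — match p
Stack after step 8: $ t v (top = v).

v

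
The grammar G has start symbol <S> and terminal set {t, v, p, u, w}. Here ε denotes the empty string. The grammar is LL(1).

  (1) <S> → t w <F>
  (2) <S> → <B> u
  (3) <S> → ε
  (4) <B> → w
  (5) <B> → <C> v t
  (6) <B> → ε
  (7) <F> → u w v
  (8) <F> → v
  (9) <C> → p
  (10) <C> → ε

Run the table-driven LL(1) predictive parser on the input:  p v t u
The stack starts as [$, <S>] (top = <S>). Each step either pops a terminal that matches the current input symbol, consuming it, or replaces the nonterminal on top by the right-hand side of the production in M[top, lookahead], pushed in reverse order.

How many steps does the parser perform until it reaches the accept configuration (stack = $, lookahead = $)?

step 1: stack=$ <S>  input=p v t u $  — expand <S> → <B> u
step 2: stack=$ u <B>  input=p v t u $  — expand <B> → <C> v t
step 3: stack=$ u t v <C>  input=p v t u $  — expand <C> → p
step 4: stack=$ u t v p  input=p v t u $  — match p
step 5: stack=$ u t v  input=v t u $  — match v
step 6: stack=$ u t  input=t u $  — match t
step 7: stack=$ u  input=u $  — match u
Accept reached after 7 steps.

7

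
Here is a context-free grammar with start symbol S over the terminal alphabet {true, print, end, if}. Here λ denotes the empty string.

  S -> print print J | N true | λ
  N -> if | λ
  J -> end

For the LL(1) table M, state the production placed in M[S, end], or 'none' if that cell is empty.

none

FIRST(N) = {λ, if}
FIRST(J) = {end}
FIRST(S) = {λ, if, print, true}  (via N true)
FOLLOW(S) includes $ since S is the start symbol.
FOLLOW(S): S appears on no right-hand side. Thus FOLLOW(S) = {$}.
For S -> print print J: FIRST(print print J) = {print}, so it goes in M[S, t] for t ∈ {print}.
For S -> N true: FIRST(N true) = {if, true}, so it goes in M[S, t] for t ∈ {if, true}.
For S -> λ: FIRST(λ) = {λ}, so it goes in M[S, t] for t ∈ {}; since λ ∈ FIRST, also for every t ∈ FOLLOW(S) = {$}.
None of these place a production in M[S, end].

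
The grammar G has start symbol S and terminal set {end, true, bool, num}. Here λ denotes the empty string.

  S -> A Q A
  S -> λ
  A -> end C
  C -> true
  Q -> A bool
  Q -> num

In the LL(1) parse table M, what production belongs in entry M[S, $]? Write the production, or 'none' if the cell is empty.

FIRST(A) = {end}
FIRST(C) = {true}
FIRST(S) = {λ, end}  (via A Q A)
FIRST(Q) = {end, num}  (via A bool)
FOLLOW(S) includes $ since S is the start symbol.
FOLLOW(S): S appears on no right-hand side. Thus FOLLOW(S) = {$}.
For S -> A Q A: FIRST(A Q A) = {end}, so it goes in M[S, t] for t ∈ {end}.
For S -> λ: FIRST(λ) = {λ}, so it goes in M[S, t] for t ∈ {}; since λ ∈ FIRST, also for every t ∈ FOLLOW(S) = {$}.

S -> λ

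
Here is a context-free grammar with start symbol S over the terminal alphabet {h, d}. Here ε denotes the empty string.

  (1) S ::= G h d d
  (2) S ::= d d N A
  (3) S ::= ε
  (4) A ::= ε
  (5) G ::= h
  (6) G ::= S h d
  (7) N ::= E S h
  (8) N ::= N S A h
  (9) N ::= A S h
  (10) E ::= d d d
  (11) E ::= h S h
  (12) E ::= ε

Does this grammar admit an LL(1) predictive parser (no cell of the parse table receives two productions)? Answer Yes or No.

No

FIRST(S) = {ε, d, h}
FIRST(A) = {ε}
FIRST(G) = {d, h}
FIRST(N) = {d, h}
FIRST(E) = {ε, d, h}
FOLLOW(S) = {$, h}
FOLLOW(A) = {$, d, h}
FOLLOW(G) = {h}
FOLLOW(N) = {$, d, h}
FOLLOW(E) = {d, h}
Cell M[E, d] receives both E ::= d d d and E ::= ε — the grammar is not LL(1).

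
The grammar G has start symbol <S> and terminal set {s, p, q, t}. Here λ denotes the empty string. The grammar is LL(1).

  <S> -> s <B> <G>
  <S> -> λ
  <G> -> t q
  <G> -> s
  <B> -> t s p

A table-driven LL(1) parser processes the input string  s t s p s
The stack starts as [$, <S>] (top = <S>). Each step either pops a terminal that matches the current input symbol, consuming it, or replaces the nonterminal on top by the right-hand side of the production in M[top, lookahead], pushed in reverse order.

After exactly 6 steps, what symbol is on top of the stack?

<G>

step 1: stack=$ <S>  input=s t s p s $  — expand <S> -> s <B> <G>
step 2: stack=$ <G> <B> s  input=s t s p s $  — match s
step 3: stack=$ <G> <B>  input=t s p s $  — expand <B> -> t s p
step 4: stack=$ <G> p s t  input=t s p s $  — match t
step 5: stack=$ <G> p s  input=s p s $  — match s
step 6: stack=$ <G> p  input=p s $  — match p
Stack after step 6: $ <G> (top = <G>).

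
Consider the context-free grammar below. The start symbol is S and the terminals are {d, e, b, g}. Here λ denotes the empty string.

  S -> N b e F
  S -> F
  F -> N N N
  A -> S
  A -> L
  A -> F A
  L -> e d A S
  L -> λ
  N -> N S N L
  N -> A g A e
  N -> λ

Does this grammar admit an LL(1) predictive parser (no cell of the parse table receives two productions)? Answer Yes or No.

FIRST(S) = {λ, b, e, g}
FIRST(F) = {λ, b, e, g}
FIRST(A) = {λ, b, e, g}
FIRST(L) = {λ, e}
FIRST(N) = {λ, b, e, g}
FOLLOW(S) = {$, b, e, g}
FOLLOW(F) = {$, b, e, g}
FOLLOW(A) = {$, b, e, g}
FOLLOW(L) = {$, b, e, g}
FOLLOW(N) = {$, b, e, g}
Cell M[A, $] receives both A -> S and A -> L and A -> F A — the grammar is not LL(1).

No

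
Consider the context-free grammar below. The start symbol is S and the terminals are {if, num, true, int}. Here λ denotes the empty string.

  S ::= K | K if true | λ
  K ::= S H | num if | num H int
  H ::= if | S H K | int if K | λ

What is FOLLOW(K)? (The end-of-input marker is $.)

{$, if, int, num}

FIRST(S) = {λ, if, int, num}  (via K, K if true)
FIRST(K) = {λ, if, int, num}  (via S H)
FIRST(H) = {λ, if, int, num}  (via S H K)
FOLLOW(S) includes $ since S is the start symbol.
FOLLOW(S): in K::=S H, S is followed by H with FIRST {λ, if, int, num}; in K::=S H, the suffix after S is nullable, so FOLLOW(S) ⊇ FOLLOW(K) = {$, if, int, num}; in H::=S H K, S is followed by H K with FIRST {λ, if, int, num}; in H::=S H K, the suffix after S is nullable, so FOLLOW(S) ⊇ FOLLOW(H) = {$, if, int, num}. Thus FOLLOW(S) = {$, if, int, num}.
FOLLOW(K): in S::=K, the suffix after K is empty, so FOLLOW(K) ⊇ FOLLOW(S) = {$, if, int, num}; in S::=K if true, K is followed by if true with FIRST {if}; in H::=S H K, the suffix after K is empty, so FOLLOW(K) ⊇ FOLLOW(H) = {$, if, int, num}; in H::=int if K, the suffix after K is empty, so FOLLOW(K) ⊇ FOLLOW(H) = {$, if, int, num}. Thus FOLLOW(K) = {$, if, int, num}.
FOLLOW(H): in K::=S H, the suffix after H is empty, so FOLLOW(H) ⊇ FOLLOW(K) = {$, if, int, num}; in K::=num H int, H is followed by int with FIRST {int}; in H::=S H K, H is followed by K with FIRST {λ, if, int, num}; in H::=S H K, the suffix after H is nullable (adds nothing new). Thus FOLLOW(H) = {$, if, int, num}.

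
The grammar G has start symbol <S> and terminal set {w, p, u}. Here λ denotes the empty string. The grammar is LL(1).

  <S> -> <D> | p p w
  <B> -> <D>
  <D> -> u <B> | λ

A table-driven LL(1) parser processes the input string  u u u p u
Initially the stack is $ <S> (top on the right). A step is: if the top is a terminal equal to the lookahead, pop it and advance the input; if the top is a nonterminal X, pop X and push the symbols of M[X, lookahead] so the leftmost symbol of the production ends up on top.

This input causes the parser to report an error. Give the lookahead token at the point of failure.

p

      Stack    Input        Action
   1  $ <S>    u u u p u $  expand <S> -> <D>
   2  $ <D>    u u u p u $  expand <D> -> u <B>
   3  $ <B> u  u u u p u $  match u
   4  $ <B>    u u p u $    expand <B> -> <D>
   5  $ <D>    u u p u $    expand <D> -> u <B>
   6  $ <B> u  u u p u $    match u
   7  $ <B>    u p u $      expand <B> -> <D>
   8  $ <D>    u p u $      expand <D> -> u <B>
   9  $ <B> u  u p u $      match u
  10  $ <B>    p u $        error: M[<B>, p] is empty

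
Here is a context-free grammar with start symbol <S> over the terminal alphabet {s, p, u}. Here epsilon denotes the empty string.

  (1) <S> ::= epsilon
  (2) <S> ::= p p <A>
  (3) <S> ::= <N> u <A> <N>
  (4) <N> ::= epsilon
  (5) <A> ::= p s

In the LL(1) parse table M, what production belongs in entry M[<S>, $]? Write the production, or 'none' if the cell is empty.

<S> ::= epsilon

FIRST(<N>) = {epsilon}
FIRST(<A>) = {p}
FIRST(<S>) = {epsilon, p, u}  (via <N> u <A> <N>)
FOLLOW(<S>) includes $ since <S> is the start symbol.
FOLLOW(<S>): <S> appears on no right-hand side. Thus FOLLOW(<S>) = {$}.
For <S> ::= epsilon: FIRST(epsilon) = {epsilon}, so it goes in M[<S>, t] for t ∈ {}; since epsilon ∈ FIRST, also for every t ∈ FOLLOW(<S>) = {$}.
For <S> ::= p p <A>: FIRST(p p <A>) = {p}, so it goes in M[<S>, t] for t ∈ {p}.
For <S> ::= <N> u <A> <N>: FIRST(<N> u <A> <N>) = {u}, so it goes in M[<S>, t] for t ∈ {u}.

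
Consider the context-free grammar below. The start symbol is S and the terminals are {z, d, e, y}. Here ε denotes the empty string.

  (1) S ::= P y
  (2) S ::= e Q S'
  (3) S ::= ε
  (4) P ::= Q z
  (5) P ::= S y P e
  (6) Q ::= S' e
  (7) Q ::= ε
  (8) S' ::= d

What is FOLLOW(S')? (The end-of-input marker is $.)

FIRST(S'): from S'::=d we get {d}. So FIRST(S') = {d}.
FIRST(Q): from Q::=S' e we get {d}; from Q::=ε we get {ε}. So FIRST(Q) = {ε, d}.
FIRST(S): from S::=P y we get {d, e, y, z}; from S::=e Q S' we get {e}; from S::=ε we get {ε}. So FIRST(S) = {ε, d, e, y, z}.
FIRST(P): from P::=Q z we get {d, z}; from P::=S y P e we get {d, e, y, z}. So FIRST(P) = {d, e, y, z}.
FOLLOW(S) includes $ since S is the start symbol.
FOLLOW(S): in P::=S y P e, S is followed by y P e with FIRST {y}. Thus FOLLOW(S) = {$, y}.
FOLLOW(P): in S::=P y, P is followed by y with FIRST {y}; in P::=S y P e, P is followed by e with FIRST {e}. Thus FOLLOW(P) = {e, y}.
FOLLOW(Q): in S::=e Q S', Q is followed by S' with FIRST {d}; in P::=Q z, Q is followed by z with FIRST {z}. Thus FOLLOW(Q) = {d, z}.
FOLLOW(S'): in S::=e Q S', the suffix after S' is empty, so FOLLOW(S') ⊇ FOLLOW(S) = {$, y}; in Q::=S' e, S' is followed by e with FIRST {e}. Thus FOLLOW(S') = {$, e, y}.

{$, e, y}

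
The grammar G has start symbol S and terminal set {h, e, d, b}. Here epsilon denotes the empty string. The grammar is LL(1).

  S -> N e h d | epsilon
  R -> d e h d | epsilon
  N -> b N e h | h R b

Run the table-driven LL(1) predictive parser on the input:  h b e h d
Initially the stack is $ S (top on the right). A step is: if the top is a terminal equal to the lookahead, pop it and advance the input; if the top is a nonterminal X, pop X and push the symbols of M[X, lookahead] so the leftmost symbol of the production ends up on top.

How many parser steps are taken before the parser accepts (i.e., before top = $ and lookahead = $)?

8

     Stack          Input        Action
  1  $ S            h b e h d $  expand S -> N e h d
  2  $ d h e N      h b e h d $  expand N -> h R b
  3  $ d h e b R h  h b e h d $  match h
  4  $ d h e b R    b e h d $    expand R -> epsilon
  5  $ d h e b      b e h d $    match b
  6  $ d h e        e h d $      match e
  7  $ d h          h d $        match h
  8  $ d            d $          match d
Accept reached after 8 steps.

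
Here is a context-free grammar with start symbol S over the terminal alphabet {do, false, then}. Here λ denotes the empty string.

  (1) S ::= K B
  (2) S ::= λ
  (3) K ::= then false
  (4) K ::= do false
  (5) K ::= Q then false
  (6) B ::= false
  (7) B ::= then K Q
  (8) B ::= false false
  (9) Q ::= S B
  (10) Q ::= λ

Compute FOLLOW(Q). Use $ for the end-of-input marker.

FIRST(B): from B::=false we get {false}; from B::=then K Q we get {then}; from B::=false false we get {false}. So FIRST(B) = {false, then}.
FIRST(S): from S::=K B we get {do, false, then}; from S::=λ we get {λ}. So FIRST(S) = {λ, do, false, then}.
FIRST(Q): from Q::=S B we get {do, false, then}; from Q::=λ we get {λ}. So FIRST(Q) = {λ, do, false, then}.
FIRST(K): from K::=then false we get {then}; from K::=do false we get {do}; from K::=Q then false we get {do, false, then}. So FIRST(K) = {do, false, then}.
FOLLOW(S) includes $ since S is the start symbol.
FOLLOW(S): in Q::=S B, S is followed by B with FIRST {false, then}. Thus FOLLOW(S) = {$, false, then}.
FOLLOW(K): in S::=K B, K is followed by B with FIRST {false, then}; in B::=then K Q, K is followed by Q with FIRST {λ, do, false, then}; in B::=then K Q, the suffix after K is nullable, so FOLLOW(K) ⊇ FOLLOW(B) = {$, false, then}. Thus FOLLOW(K) = {$, do, false, then}.
FOLLOW(B): in S::=K B, the suffix after B is empty, so FOLLOW(B) ⊇ FOLLOW(S) = {$, false, then}; in Q::=S B, the suffix after B is empty, so FOLLOW(B) ⊇ FOLLOW(Q) = {$, false, then}. Thus FOLLOW(B) = {$, false, then}.
FOLLOW(Q): in K::=Q then false, Q is followed by then false with FIRST {then}; in B::=then K Q, the suffix after Q is empty, so FOLLOW(Q) ⊇ FOLLOW(B) = {$, false, then}. Thus FOLLOW(Q) = {$, false, then}.

{$, false, then}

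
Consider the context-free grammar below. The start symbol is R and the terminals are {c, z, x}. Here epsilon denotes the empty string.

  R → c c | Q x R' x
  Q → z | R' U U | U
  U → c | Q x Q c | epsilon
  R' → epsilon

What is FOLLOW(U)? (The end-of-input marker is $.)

{c, x, z}

FIRST(R') = {epsilon}
FIRST(R) = {c, x, z}  (via Q x R' x)
FIRST(Q) = {epsilon, c, x, z}  (via R' U U, U)
FIRST(U) = {epsilon, c, x, z}  (via Q x Q c)
FOLLOW(R) includes $ since R is the start symbol.
FOLLOW(R): R appears on no right-hand side. Thus FOLLOW(R) = {$}.
FOLLOW(Q): in R→Q x R' x, Q is followed by x R' x with FIRST {x}; in U→Q x Q c (occurrence 1), Q is followed by x Q c with FIRST {x}; in U→Q x Q c (occurrence 2), Q is followed by c with FIRST {c}. Thus FOLLOW(Q) = {c, x}.
FOLLOW(U): in Q→R' U U (occurrence 1), U is followed by U with FIRST {epsilon, c, x, z}; in Q→R' U U (occurrence 1), the suffix after U is nullable, so FOLLOW(U) ⊇ FOLLOW(Q) = {c, x}; in Q→R' U U (occurrence 2), the suffix after U is empty, so FOLLOW(U) ⊇ FOLLOW(Q) = {c, x}; in Q→U, the suffix after U is empty, so FOLLOW(U) ⊇ FOLLOW(Q) = {c, x}. Thus FOLLOW(U) = {c, x, z}.
FOLLOW(R'): in R→Q x R' x, R' is followed by x with FIRST {x}; in Q→R' U U, R' is followed by U U with FIRST {epsilon, c, x, z}; in Q→R' U U, the suffix after R' is nullable, so FOLLOW(R') ⊇ FOLLOW(Q) = {c, x}. Thus FOLLOW(R') = {c, x, z}.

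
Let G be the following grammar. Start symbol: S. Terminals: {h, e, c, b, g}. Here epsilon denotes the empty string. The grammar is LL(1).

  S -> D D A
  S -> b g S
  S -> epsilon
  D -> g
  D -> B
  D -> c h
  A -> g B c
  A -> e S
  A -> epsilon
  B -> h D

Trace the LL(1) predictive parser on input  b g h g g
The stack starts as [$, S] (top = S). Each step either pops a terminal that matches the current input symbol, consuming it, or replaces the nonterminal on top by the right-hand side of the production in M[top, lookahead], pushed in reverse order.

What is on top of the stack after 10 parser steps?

g

      Stack      Input        Action
   1  $ S        b g h g g $  expand S -> b g S
   2  $ S g b    b g h g g $  match b
   3  $ S g      g h g g $    match g
   4  $ S        h g g $      expand S -> D D A
   5  $ A D D    h g g $      expand D -> B
   6  $ A D B    h g g $      expand B -> h D
   7  $ A D D h  h g g $      match h
   8  $ A D D    g g $        expand D -> g
   9  $ A D g    g g $        match g
  10  $ A D      g $          expand D -> g
Stack after step 10: $ A g (top = g).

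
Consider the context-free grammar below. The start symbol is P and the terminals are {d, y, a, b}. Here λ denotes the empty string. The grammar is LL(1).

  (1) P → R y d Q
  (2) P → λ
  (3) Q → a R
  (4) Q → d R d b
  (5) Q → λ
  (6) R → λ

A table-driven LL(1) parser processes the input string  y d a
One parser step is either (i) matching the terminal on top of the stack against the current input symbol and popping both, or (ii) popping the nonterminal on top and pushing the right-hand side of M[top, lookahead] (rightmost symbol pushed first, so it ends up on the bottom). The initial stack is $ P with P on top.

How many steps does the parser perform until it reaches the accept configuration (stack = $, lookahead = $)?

step 1: stack=$ P  input=y d a $  — expand P → R y d Q
step 2: stack=$ Q d y R  input=y d a $  — expand R → λ
step 3: stack=$ Q d y  input=y d a $  — match y
step 4: stack=$ Q d  input=d a $  — match d
step 5: stack=$ Q  input=a $  — expand Q → a R
step 6: stack=$ R a  input=a $  — match a
step 7: stack=$ R  input=$  — expand R → λ
Accept reached after 7 steps.

7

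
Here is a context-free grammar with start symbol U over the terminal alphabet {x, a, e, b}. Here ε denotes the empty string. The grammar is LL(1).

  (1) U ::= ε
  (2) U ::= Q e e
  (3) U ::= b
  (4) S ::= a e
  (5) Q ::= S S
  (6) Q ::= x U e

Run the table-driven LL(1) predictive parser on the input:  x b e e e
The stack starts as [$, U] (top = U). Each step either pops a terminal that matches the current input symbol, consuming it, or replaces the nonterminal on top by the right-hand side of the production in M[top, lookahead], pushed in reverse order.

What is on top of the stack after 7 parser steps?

step 1: stack=$ U  input=x b e e e $  — expand U ::= Q e e
step 2: stack=$ e e Q  input=x b e e e $  — expand Q ::= x U e
step 3: stack=$ e e e U x  input=x b e e e $  — match x
step 4: stack=$ e e e U  input=b e e e $  — expand U ::= b
step 5: stack=$ e e e b  input=b e e e $  — match b
step 6: stack=$ e e e  input=e e e $  — match e
step 7: stack=$ e e  input=e e $  — match e
Stack after step 7: $ e (top = e).

e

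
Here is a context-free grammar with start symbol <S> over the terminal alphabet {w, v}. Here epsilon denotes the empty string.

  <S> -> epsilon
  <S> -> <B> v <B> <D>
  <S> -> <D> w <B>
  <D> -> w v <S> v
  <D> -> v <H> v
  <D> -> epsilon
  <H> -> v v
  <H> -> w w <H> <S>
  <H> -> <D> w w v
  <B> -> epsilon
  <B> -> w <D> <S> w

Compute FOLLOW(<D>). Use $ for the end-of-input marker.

{$, v, w}

FIRST(<D>) = {epsilon, v, w}
FIRST(<B>) = {epsilon, w}
FIRST(<S>) = {epsilon, v, w}  (via <B> v <B> <D>, <D> w <B>)
FIRST(<H>) = {v, w}  (via <D> w w v)
FOLLOW(<S>) includes $ since <S> is the start symbol.
FOLLOW(<H>): in <D>->v <H> v, <H> is followed by v with FIRST {v}; in <H>->w w <H> <S>, <H> is followed by <S> with FIRST {epsilon, v, w}; in <H>->w w <H> <S>, the suffix after <H> is nullable (adds nothing new). Thus FOLLOW(<H>) = {v, w}.
FOLLOW(<S>): in <D>->w v <S> v, <S> is followed by v with FIRST {v}; in <H>->w w <H> <S>, the suffix after <S> is empty, so FOLLOW(<S>) ⊇ FOLLOW(<H>) = {v, w}; in <B>->w <D> <S> w, <S> is followed by w with FIRST {w}. Thus FOLLOW(<S>) = {$, v, w}.
FOLLOW(<D>): in <S>-><B> v <B> <D>, the suffix after <D> is empty, so FOLLOW(<D>) ⊇ FOLLOW(<S>) = {$, v, w}; in <S>-><D> w <B>, <D> is followed by w <B> with FIRST {w}; in <H>-><D> w w v, <D> is followed by w w v with FIRST {w}; in <B>->w <D> <S> w, <D> is followed by <S> w with FIRST {v, w}. Thus FOLLOW(<D>) = {$, v, w}.
FOLLOW(<B>): in <S>-><B> v <B> <D> (occurrence 1), <B> is followed by v <B> <D> with FIRST {v}; in <S>-><B> v <B> <D> (occurrence 2), <B> is followed by <D> with FIRST {epsilon, v, w}; in <S>-><B> v <B> <D> (occurrence 2), the suffix after <B> is nullable, so FOLLOW(<B>) ⊇ FOLLOW(<S>) = {$, v, w}; in <S>-><D> w <B>, the suffix after <B> is empty, so FOLLOW(<B>) ⊇ FOLLOW(<S>) = {$, v, w}. Thus FOLLOW(<B>) = {$, v, w}.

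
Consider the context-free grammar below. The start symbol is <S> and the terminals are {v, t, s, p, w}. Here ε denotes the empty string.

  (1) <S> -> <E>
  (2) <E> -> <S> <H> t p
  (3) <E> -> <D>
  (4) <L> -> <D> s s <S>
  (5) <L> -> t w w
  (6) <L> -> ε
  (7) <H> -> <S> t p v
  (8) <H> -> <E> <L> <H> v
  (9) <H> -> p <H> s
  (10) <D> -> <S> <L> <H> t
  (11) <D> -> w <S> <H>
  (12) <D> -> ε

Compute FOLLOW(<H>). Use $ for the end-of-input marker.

{$, p, s, t, v, w}

FIRST(<S>) = {ε, p, s, t, w}  (via <E>)
FIRST(<E>) = {ε, p, s, t, w}  (via <S> <H> t p, <D>)
FIRST(<L>) = {ε, p, s, t, w}  (via <D> s s <S>)
FIRST(<H>) = {p, s, t, w}  (via <S> t p v, <E> <L> <H> v)
FIRST(<D>) = {ε, p, s, t, w}  (via <S> <L> <H> t)
FOLLOW(<S>) includes $ since <S> is the start symbol.
FOLLOW(<L>): in <H>-><E> <L> <H> v, <L> is followed by <H> v with FIRST {p, s, t, w}; in <D>-><S> <L> <H> t, <L> is followed by <H> t with FIRST {p, s, t, w}. Thus FOLLOW(<L>) = {p, s, t, w}.
FOLLOW(<S>): in <E>-><S> <H> t p, <S> is followed by <H> t p with FIRST {p, s, t, w}; in <L>-><D> s s <S>, the suffix after <S> is empty, so FOLLOW(<S>) ⊇ FOLLOW(<L>) = {p, s, t, w}; in <H>-><S> t p v, <S> is followed by t p v with FIRST {t}; in <D>-><S> <L> <H> t, <S> is followed by <L> <H> t with FIRST {p, s, t, w}; in <D>->w <S> <H>, <S> is followed by <H> with FIRST {p, s, t, w}. Thus FOLLOW(<S>) = {$, p, s, t, w}.
FOLLOW(<E>): in <S>-><E>, the suffix after <E> is empty, so FOLLOW(<E>) ⊇ FOLLOW(<S>) = {$, p, s, t, w}; in <H>-><E> <L> <H> v, <E> is followed by <L> <H> v with FIRST {p, s, t, w}. Thus FOLLOW(<E>) = {$, p, s, t, w}.
FOLLOW(<D>): in <E>-><D>, the suffix after <D> is empty, so FOLLOW(<D>) ⊇ FOLLOW(<E>) = {$, p, s, t, w}; in <L>-><D> s s <S>, <D> is followed by s s <S> with FIRST {s}. Thus FOLLOW(<D>) = {$, p, s, t, w}.
FOLLOW(<H>): in <E>-><S> <H> t p, <H> is followed by t p with FIRST {t}; in <H>-><E> <L> <H> v, <H> is followed by v with FIRST {v}; in <H>->p <H> s, <H> is followed by s with FIRST {s}; in <D>-><S> <L> <H> t, <H> is followed by t with FIRST {t}; in <D>->w <S> <H>, the suffix after <H> is empty, so FOLLOW(<H>) ⊇ FOLLOW(<D>) = {$, p, s, t, w}. Thus FOLLOW(<H>) = {$, p, s, t, v, w}.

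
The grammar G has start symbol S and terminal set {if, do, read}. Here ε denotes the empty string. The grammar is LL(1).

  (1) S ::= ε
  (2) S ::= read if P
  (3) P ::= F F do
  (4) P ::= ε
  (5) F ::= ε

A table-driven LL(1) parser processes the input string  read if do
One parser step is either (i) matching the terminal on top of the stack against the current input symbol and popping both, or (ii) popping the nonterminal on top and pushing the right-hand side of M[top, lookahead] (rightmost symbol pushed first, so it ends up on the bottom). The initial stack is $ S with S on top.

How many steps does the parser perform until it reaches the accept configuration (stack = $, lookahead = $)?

step 1: stack=$ S  input=read if do $  — expand S ::= read if P
step 2: stack=$ P if read  input=read if do $  — match read
step 3: stack=$ P if  input=if do $  — match if
step 4: stack=$ P  input=do $  — expand P ::= F F do
step 5: stack=$ do F F  input=do $  — expand F ::= ε
step 6: stack=$ do F  input=do $  — expand F ::= ε
step 7: stack=$ do  input=do $  — match do
Accept reached after 7 steps.

7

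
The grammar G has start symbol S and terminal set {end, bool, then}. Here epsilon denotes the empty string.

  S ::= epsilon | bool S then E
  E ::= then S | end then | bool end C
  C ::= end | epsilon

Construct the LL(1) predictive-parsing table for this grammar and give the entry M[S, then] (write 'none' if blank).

FIRST(S) = {epsilon, bool}
FIRST(E) = {bool, end, then}
FIRST(C) = {epsilon, end}
FOLLOW(S) includes $ since S is the start symbol.
FOLLOW(S): in S::=bool S then E, S is followed by then E with FIRST {then}; in E::=then S, the suffix after S is empty, so FOLLOW(S) ⊇ FOLLOW(E) = {$, then}. Thus FOLLOW(S) = {$, then}.
FOLLOW(E): in S::=bool S then E, the suffix after E is empty, so FOLLOW(E) ⊇ FOLLOW(S) = {$, then}. Thus FOLLOW(E) = {$, then}.
For S ::= epsilon: FIRST(epsilon) = {epsilon}, so it goes in M[S, t] for t ∈ {}; since epsilon ∈ FIRST, also for every t ∈ FOLLOW(S) = {$, then}.
For S ::= bool S then E: FIRST(bool S then E) = {bool}, so it goes in M[S, t] for t ∈ {bool}.

S ::= epsilon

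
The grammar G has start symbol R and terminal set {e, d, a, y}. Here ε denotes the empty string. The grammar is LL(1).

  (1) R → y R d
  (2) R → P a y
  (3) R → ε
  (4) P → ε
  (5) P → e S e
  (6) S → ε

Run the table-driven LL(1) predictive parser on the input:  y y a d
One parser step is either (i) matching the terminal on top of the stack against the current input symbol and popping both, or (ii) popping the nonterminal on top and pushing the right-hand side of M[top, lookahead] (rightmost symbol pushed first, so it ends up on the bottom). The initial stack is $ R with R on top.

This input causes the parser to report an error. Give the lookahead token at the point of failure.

d

step 1: stack=$ R  input=y y a d $  — expand R → y R d
step 2: stack=$ d R y  input=y y a d $  — match y
step 3: stack=$ d R  input=y a d $  — expand R → y R d
step 4: stack=$ d d R y  input=y a d $  — match y
step 5: stack=$ d d R  input=a d $  — expand R → P a y
step 6: stack=$ d d y a P  input=a d $  — expand P → ε
step 7: stack=$ d d y a  input=a d $  — match a
step 8: stack=$ d d y  input=d $  — error: top is terminal y but lookahead is d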